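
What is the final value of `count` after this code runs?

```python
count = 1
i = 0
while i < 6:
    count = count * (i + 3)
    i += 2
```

105

i=0: count = 1*3 = 3
i=2: count = 3*5 = 15
i=4: count = 15*7 = 105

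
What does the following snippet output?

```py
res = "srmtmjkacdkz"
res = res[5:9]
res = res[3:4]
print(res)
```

slice [5:9] → 'jkac'
slice [3:4] → 'c'

c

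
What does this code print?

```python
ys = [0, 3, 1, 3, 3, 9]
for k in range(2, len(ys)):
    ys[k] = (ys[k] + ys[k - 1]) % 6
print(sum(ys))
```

k=2: ys[2] = (1+3)%6 = 4 → [0, 3, 4, 3, 3, 9]
k=3: ys[3] = (3+4)%6 = 1 → [0, 3, 4, 1, 3, 9]
k=4: ys[4] = (3+1)%6 = 4 → [0, 3, 4, 1, 4, 9]
k=5: ys[5] = (9+4)%6 = 1 → [0, 3, 4, 1, 4, 1]
sum = 13

13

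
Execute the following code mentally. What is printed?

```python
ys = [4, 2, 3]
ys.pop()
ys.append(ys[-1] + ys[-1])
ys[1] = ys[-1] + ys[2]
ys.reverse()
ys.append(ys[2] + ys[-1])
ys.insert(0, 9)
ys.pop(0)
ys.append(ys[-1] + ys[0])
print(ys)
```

[4, 8, 4, 8, 12]

pop() removes 3 → [4, 2]
append ys[-1]+ys[-1] = 2+2 = 4 → [4, 2, 4]
ys[1] = ys[-1]+ys[2] = 4+4 = 8 → [4, 8, 4]
reverse → [4, 8, 4]
append ys[2]+ys[-1] = 4+4 = 8 → [4, 8, 4, 8]
insert 9 at 0 → [9, 4, 8, 4, 8]
pop(0) removes 9 → [4, 8, 4, 8]
append ys[-1]+ys[0] = 8+4 = 12 → [4, 8, 4, 8, 12]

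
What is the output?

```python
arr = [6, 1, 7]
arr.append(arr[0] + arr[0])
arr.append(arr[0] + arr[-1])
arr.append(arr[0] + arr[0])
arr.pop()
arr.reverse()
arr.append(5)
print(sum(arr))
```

append arr[0]+arr[0] = 6+6 = 12 → [6, 1, 7, 12]
append arr[0]+arr[-1] = 6+12 = 18 → [6, 1, 7, 12, 18]
append arr[0]+arr[0] = 6+6 = 12 → [6, 1, 7, 12, 18, 12]
pop() removes 12 → [6, 1, 7, 12, 18]
reverse → [18, 12, 7, 1, 6]
append 5 → [18, 12, 7, 1, 6, 5]
sum = 49

49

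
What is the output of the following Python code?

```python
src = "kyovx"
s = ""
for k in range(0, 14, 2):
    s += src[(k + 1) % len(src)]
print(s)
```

yvkoxyv

k=0: add src[1]='y' → 'y'
k=2: add src[3]='v' → 'yv'
k=4: add src[0]='k' → 'yvk'
k=6: add src[2]='o' → 'yvko'
k=8: add src[4]='x' → 'yvkox'
k=10: add src[1]='y' → 'yvkoxy'
k=12: add src[3]='v' → 'yvkoxyv'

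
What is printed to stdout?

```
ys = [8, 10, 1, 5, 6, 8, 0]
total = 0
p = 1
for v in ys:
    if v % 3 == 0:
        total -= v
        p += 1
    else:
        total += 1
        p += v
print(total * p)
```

v=8: not %3==0, total = 0+1 = 1; p=9
v=10: not %3==0, total = 1+1 = 2; p=19
v=1: not %3==0, total = 2+1 = 3; p=20
v=5: not %3==0, total = 3+1 = 4; p=25
v=6: %3==0, total = 4-6 = -2; p=26
v=8: not %3==0, total = (-2)+1 = -1; p=34
v=0: %3==0, total = (-1)-0 = -1; p=35
total*p = (-1)*35 = -35

-35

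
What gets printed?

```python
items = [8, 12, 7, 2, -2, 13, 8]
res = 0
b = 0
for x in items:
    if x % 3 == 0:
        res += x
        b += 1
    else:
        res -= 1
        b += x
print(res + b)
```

43

x=8: not %3==0, res = 0-1 = -1; b=8
x=12: %3==0, res = (-1)+12 = 11; b=9
x=7: not %3==0, res = 11-1 = 10; b=16
x=2: not %3==0, res = 10-1 = 9; b=18
x=-2: not %3==0, res = 9-1 = 8; b=16
x=13: not %3==0, res = 8-1 = 7; b=29
x=8: not %3==0, res = 7-1 = 6; b=37
res+b = 6+37 = 43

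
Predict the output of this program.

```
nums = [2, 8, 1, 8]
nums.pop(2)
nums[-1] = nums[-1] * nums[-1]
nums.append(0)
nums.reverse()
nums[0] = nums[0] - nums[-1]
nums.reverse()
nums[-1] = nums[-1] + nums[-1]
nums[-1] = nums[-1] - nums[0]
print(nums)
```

[2, 8, 64, -6]

pop(2) removes 1 → [2, 8, 8]
nums[-1] = nums[-1]*nums[-1] = 8*8 = 64 → [2, 8, 64]
append 0 → [2, 8, 64, 0]
reverse → [0, 64, 8, 2]
nums[0] = nums[0]-nums[-1] = 0-2 = -2 → [-2, 64, 8, 2]
reverse → [2, 8, 64, -2]
nums[-1] = nums[-1]+nums[-1] = (-2)+(-2) = -4 → [2, 8, 64, -4]
nums[-1] = nums[-1]-nums[0] = (-4)-2 = -6 → [2, 8, 64, -6]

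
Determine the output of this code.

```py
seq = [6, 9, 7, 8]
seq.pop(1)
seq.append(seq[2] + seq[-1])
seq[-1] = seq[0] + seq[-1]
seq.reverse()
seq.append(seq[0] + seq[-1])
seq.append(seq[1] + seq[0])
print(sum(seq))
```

pop(1) removes 9 → [6, 7, 8]
append seq[2]+seq[-1] = 8+8 = 16 → [6, 7, 8, 16]
seq[-1] = seq[0]+seq[-1] = 6+16 = 22 → [6, 7, 8, 22]
reverse → [22, 8, 7, 6]
append seq[0]+seq[-1] = 22+6 = 28 → [22, 8, 7, 6, 28]
append seq[1]+seq[0] = 8+22 = 30 → [22, 8, 7, 6, 28, 30]
sum = 101

101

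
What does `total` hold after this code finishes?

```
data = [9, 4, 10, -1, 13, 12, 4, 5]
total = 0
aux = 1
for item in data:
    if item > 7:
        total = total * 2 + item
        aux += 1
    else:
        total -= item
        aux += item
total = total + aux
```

item=9: >7, total = 0*2+9 = 9; aux=2
item=4: not >7, total = 9-4 = 5; aux=6
item=10: >7, total = 5*2+10 = 20; aux=7
item=-1: not >7, total = 20-(-1) = 21; aux=6
item=13: >7, total = 21*2+13 = 55; aux=7
item=12: >7, total = 55*2+12 = 122; aux=8
item=4: not >7, total = 122-4 = 118; aux=12
item=5: not >7, total = 118-5 = 113; aux=17
total+aux = 113+17 = 130

130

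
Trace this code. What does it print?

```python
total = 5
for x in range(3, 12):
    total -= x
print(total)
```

-58

x=3: total = 5-3 = 2
x=4: total = 2-4 = -2
x=5: total = (-2)-5 = -7
x=6: total = (-7)-6 = -13
x=7: total = (-13)-7 = -20
x=8: total = (-20)-8 = -28
x=9: total = (-28)-9 = -37
x=10: total = (-37)-10 = -47
x=11: total = (-47)-11 = -58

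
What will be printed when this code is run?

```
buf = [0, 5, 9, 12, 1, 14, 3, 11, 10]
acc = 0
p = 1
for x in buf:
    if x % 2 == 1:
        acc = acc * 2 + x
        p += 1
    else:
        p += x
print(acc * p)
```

x=0: not odd; p=1
x=5: odd, acc = 0*2+5 = 5; p=2
x=9: odd, acc = 5*2+9 = 19; p=3
x=12: not odd; p=15
x=1: odd, acc = 19*2+1 = 39; p=16
x=14: not odd; p=30
x=3: odd, acc = 39*2+3 = 81; p=31
x=11: odd, acc = 81*2+11 = 173; p=32
x=10: not odd; p=42
acc*p = 173*42 = 7266

7266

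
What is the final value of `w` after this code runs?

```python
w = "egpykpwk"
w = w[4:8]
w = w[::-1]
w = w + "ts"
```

'kwpkts'

slice [4:8] → 'kpwk'
reverse → 'kwpk'
+ 'ts' → 'kwpkts'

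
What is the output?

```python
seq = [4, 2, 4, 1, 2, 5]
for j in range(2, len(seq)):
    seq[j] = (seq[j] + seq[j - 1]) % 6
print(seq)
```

j=2: seq[2] = (4+2)%6 = 0 → [4, 2, 0, 1, 2, 5]
j=3: seq[3] = (1+0)%6 = 1 → [4, 2, 0, 1, 2, 5]
j=4: seq[4] = (2+1)%6 = 3 → [4, 2, 0, 1, 3, 5]
j=5: seq[5] = (5+3)%6 = 2 → [4, 2, 0, 1, 3, 2]

[4, 2, 0, 1, 3, 2]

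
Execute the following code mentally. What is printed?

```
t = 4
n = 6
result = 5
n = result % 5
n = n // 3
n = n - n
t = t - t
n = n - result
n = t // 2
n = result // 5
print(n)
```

n = 5%5 = 0
n = 0//3 = 0
n = 0-0 = 0
t = 4-4 = 0
n = 0-5 = -5
n = 0//2 = 0
n = 5//5 = 1

1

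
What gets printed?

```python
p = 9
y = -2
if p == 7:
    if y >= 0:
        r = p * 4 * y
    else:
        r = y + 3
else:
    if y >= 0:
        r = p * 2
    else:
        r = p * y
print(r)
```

p=9, y=-2
p == 7 is False; y >= 0 is False
→ r = p * y = -18

-18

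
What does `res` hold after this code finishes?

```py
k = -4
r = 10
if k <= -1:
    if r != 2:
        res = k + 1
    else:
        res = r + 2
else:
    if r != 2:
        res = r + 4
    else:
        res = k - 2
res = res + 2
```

k=-4, r=10
k <= -1 is True; r != 2 is True
→ res = k + 1 = -3
res = (-3)+2 = -1

-1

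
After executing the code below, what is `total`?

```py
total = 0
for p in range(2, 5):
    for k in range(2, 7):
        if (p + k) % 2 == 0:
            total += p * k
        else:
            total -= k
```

p=2,k=2: even sum, total = 0+4 = 4
p=2,k=3: odd sum, total = 4-3 = 1
p=2,k=4: even sum, total = 1+8 = 9
p=2,k=5: odd sum, total = 9-5 = 4
p=2,k=6: even sum, total = 4+12 = 16
p=3,k=2: odd sum, total = 16-2 = 14
p=3,k=3: even sum, total = 14+9 = 23
p=3,k=4: odd sum, total = 23-4 = 19
p=3,k=5: even sum, total = 19+15 = 34
p=3,k=6: odd sum, total = 34-6 = 28
p=4,k=2: even sum, total = 28+8 = 36
p=4,k=3: odd sum, total = 36-3 = 33
p=4,k=4: even sum, total = 33+16 = 49
p=4,k=5: odd sum, total = 49-5 = 44
p=4,k=6: even sum, total = 44+24 = 68

68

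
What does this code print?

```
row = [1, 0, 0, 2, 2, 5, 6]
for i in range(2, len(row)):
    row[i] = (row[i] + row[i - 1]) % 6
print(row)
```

[1, 0, 0, 2, 4, 3, 3]

i=2: row[2] = (0+0)%6 = 0 → [1, 0, 0, 2, 2, 5, 6]
i=3: row[3] = (2+0)%6 = 2 → [1, 0, 0, 2, 2, 5, 6]
i=4: row[4] = (2+2)%6 = 4 → [1, 0, 0, 2, 4, 5, 6]
i=5: row[5] = (5+4)%6 = 3 → [1, 0, 0, 2, 4, 3, 6]
i=6: row[6] = (6+3)%6 = 3 → [1, 0, 0, 2, 4, 3, 3]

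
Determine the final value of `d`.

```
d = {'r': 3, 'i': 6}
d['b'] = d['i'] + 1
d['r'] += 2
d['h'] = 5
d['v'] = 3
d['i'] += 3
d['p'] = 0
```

{'r': 5, 'i': 9, 'b': 7, 'h': 5, 'v': 3, 'p': 0}

d['b'] = d['i']+1 = 7 → {'r': 3, 'i': 6, 'b': 7}
d['r'] = 3+2 = 5 → {'r': 5, 'i': 6, 'b': 7}
d['h'] = 5 → {'r': 5, 'i': 6, 'b': 7, 'h': 5}
d['v'] = 3 → {'r': 5, 'i': 6, 'b': 7, 'h': 5, 'v': 3}
d['i'] = 6+3 = 9 → {'r': 5, 'i': 9, 'b': 7, 'h': 5, 'v': 3}
d['p'] = 0 → {'r': 5, 'i': 9, 'b': 7, 'h': 5, 'v': 3, 'p': 0}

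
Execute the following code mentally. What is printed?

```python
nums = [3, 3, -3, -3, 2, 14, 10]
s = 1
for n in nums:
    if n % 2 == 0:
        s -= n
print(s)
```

n=3: not even
n=3: not even
n=-3: not even
n=-3: not even
n=2: even, s = 1-2 = -1
n=14: even, s = (-1)-14 = -15
n=10: even, s = (-15)-10 = -25

-25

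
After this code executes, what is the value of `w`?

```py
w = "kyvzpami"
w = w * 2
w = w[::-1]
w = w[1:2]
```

'm'

repeat ×2 → 'kyvzpamikyvzpami'
reverse → 'imapzvykimapzvyk'
slice [1:2] → 'm'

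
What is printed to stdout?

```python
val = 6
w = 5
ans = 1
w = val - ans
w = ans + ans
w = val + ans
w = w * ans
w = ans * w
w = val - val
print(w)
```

w = 6-1 = 5
w = 1+1 = 2
w = 6+1 = 7
w = 7*1 = 7
w = 1*7 = 7
w = 6-6 = 0

0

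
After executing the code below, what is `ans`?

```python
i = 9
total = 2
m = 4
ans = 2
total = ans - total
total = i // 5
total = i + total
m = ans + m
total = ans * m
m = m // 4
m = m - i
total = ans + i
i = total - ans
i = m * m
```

2

total = 2-2 = 0
total = 9//5 = 1
total = 9+1 = 10
m = 2+4 = 6
total = 2*6 = 12
m = 6//4 = 1
m = 1-9 = -8
total = 2+9 = 11
i = 11-2 = 9
i = (-8)*(-8) = 64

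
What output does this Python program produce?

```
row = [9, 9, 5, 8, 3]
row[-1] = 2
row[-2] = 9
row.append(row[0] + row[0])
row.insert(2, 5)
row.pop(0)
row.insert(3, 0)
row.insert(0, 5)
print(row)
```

row[-1] = 2 → [9, 9, 5, 8, 2]
row[-2] = 9 → [9, 9, 5, 9, 2]
append row[0]+row[0] = 9+9 = 18 → [9, 9, 5, 9, 2, 18]
insert 5 at 2 → [9, 9, 5, 5, 9, 2, 18]
pop(0) removes 9 → [9, 5, 5, 9, 2, 18]
insert 0 at 3 → [9, 5, 5, 0, 9, 2, 18]
insert 5 at 0 → [5, 9, 5, 5, 0, 9, 2, 18]

[5, 9, 5, 5, 0, 9, 2, 18]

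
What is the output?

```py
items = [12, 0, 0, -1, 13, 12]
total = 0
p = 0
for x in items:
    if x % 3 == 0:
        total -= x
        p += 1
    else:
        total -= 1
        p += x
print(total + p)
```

x=12: %3==0, total = 0-12 = -12; p=1
x=0: %3==0, total = (-12)-0 = -12; p=2
x=0: %3==0, total = (-12)-0 = -12; p=3
x=-1: not %3==0, total = (-12)-1 = -13; p=2
x=13: not %3==0, total = (-13)-1 = -14; p=15
x=12: %3==0, total = (-14)-12 = -26; p=16
total+p = (-26)+16 = -10

-10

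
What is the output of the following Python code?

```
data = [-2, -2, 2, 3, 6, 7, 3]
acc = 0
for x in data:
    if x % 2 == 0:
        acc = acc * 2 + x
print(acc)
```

-14

x=-2: even, acc = 0*2+(-2) = -2
x=-2: even, acc = (-2)*2+(-2) = -6
x=2: even, acc = (-6)*2+2 = -10
x=3: not even
x=6: even, acc = (-10)*2+6 = -14
x=7: not even
x=3: not even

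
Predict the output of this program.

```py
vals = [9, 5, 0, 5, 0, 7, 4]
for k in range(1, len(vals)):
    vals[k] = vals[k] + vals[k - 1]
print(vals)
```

k=1: vals[1] = 5+9 = 14 → [9, 14, 0, 5, 0, 7, 4]
k=2: vals[2] = 0+14 = 14 → [9, 14, 14, 5, 0, 7, 4]
k=3: vals[3] = 5+14 = 19 → [9, 14, 14, 19, 0, 7, 4]
k=4: vals[4] = 0+19 = 19 → [9, 14, 14, 19, 19, 7, 4]
k=5: vals[5] = 7+19 = 26 → [9, 14, 14, 19, 19, 26, 4]
k=6: vals[6] = 4+26 = 30 → [9, 14, 14, 19, 19, 26, 30]

[9, 14, 14, 19, 19, 26, 30]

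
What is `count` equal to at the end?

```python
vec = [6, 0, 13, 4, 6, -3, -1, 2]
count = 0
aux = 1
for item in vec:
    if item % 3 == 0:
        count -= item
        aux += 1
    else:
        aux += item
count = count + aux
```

14

item=6: %3==0, count = 0-6 = -6; aux=2
item=0: %3==0, count = (-6)-0 = -6; aux=3
item=13: not %3==0; aux=16
item=4: not %3==0; aux=20
item=6: %3==0, count = (-6)-6 = -12; aux=21
item=-3: %3==0, count = (-12)-(-3) = -9; aux=22
item=-1: not %3==0; aux=21
item=2: not %3==0; aux=23
count+aux = (-9)+23 = 14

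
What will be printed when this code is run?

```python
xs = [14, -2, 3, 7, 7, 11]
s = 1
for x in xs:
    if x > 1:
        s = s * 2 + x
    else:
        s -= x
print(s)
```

365

x=14: >1, s = 1*2+14 = 16
x=-2: not >1, s = 16-(-2) = 18
x=3: >1, s = 18*2+3 = 39
x=7: >1, s = 39*2+7 = 85
x=7: >1, s = 85*2+7 = 177
x=11: >1, s = 177*2+11 = 365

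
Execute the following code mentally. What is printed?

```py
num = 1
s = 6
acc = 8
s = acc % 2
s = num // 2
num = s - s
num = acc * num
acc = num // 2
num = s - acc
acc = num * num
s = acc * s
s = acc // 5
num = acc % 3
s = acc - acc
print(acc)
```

0

s = 8%2 = 0
s = 1//2 = 0
num = 0-0 = 0
num = 8*0 = 0
acc = 0//2 = 0
num = 0-0 = 0
acc = 0*0 = 0
s = 0*0 = 0
s = 0//5 = 0
num = 0%3 = 0
s = 0-0 = 0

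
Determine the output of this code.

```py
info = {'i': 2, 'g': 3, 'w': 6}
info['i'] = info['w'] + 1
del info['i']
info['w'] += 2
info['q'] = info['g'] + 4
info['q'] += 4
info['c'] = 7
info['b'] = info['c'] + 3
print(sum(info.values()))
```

info['i'] = info['w']+1 = 7 → {'i': 7, 'g': 3, 'w': 6}
del 'i' → {'g': 3, 'w': 6}
info['w'] = 6+2 = 8 → {'g': 3, 'w': 8}
info['q'] = info['g']+4 = 7 → {'g': 3, 'w': 8, 'q': 7}
info['q'] = 7+4 = 11 → {'g': 3, 'w': 8, 'q': 11}
info['c'] = 7 → {'g': 3, 'w': 8, 'q': 11, 'c': 7}
info['b'] = info['c']+3 = 10 → {'g': 3, 'w': 8, 'q': 11, 'c': 7, 'b': 10}
sum of values = 39

39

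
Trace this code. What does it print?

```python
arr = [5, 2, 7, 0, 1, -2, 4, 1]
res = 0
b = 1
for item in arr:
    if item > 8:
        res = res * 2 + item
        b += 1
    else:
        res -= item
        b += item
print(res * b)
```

-342

item=5: not >8, res = 0-5 = -5; b=6
item=2: not >8, res = (-5)-2 = -7; b=8
item=7: not >8, res = (-7)-7 = -14; b=15
item=0: not >8, res = (-14)-0 = -14; b=15
item=1: not >8, res = (-14)-1 = -15; b=16
item=-2: not >8, res = (-15)-(-2) = -13; b=14
item=4: not >8, res = (-13)-4 = -17; b=18
item=1: not >8, res = (-17)-1 = -18; b=19
res*b = (-18)*19 = -342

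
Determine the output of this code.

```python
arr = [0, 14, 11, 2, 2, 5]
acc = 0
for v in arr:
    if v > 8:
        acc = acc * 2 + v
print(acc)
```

v=0: not >8
v=14: >8, acc = 0*2+14 = 14
v=11: >8, acc = 14*2+11 = 39
v=2: not >8
v=2: not >8
v=5: not >8

39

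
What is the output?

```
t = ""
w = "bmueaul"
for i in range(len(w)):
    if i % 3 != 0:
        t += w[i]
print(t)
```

muau

i=0: skip
i=1: add 'm' → 'm'
i=2: add 'u' → 'mu'
i=3: skip
i=4: add 'a' → 'mua'
i=5: add 'u' → 'muau'
i=6: skip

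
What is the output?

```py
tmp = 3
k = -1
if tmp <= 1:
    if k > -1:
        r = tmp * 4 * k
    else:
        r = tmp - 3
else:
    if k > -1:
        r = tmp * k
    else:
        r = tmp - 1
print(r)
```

tmp=3, k=-1
tmp <= 1 is False; k > -1 is False
→ r = tmp - 1 = 2

2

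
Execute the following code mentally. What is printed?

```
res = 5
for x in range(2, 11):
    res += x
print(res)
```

x=2: res = 5+2 = 7
x=3: res = 7+3 = 10
x=4: res = 10+4 = 14
x=5: res = 14+5 = 19
x=6: res = 19+6 = 25
x=7: res = 25+7 = 32
x=8: res = 32+8 = 40
x=9: res = 40+9 = 49
x=10: res = 49+10 = 59

59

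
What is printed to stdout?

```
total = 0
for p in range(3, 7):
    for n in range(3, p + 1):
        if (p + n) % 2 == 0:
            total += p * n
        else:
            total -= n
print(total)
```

p=3,n=3: even sum, total = 0+9 = 9
p=4,n=3: odd sum, total = 9-3 = 6
p=4,n=4: even sum, total = 6+16 = 22
p=5,n=3: even sum, total = 22+15 = 37
p=5,n=4: odd sum, total = 37-4 = 33
p=5,n=5: even sum, total = 33+25 = 58
p=6,n=3: odd sum, total = 58-3 = 55
p=6,n=4: even sum, total = 55+24 = 79
p=6,n=5: odd sum, total = 79-5 = 74
p=6,n=6: even sum, total = 74+36 = 110

110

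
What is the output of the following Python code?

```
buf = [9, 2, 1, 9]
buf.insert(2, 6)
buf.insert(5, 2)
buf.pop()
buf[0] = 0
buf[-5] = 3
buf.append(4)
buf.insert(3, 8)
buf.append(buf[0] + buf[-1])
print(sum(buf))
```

insert 6 at 2 → [9, 2, 6, 1, 9]
insert 2 at 5 → [9, 2, 6, 1, 9, 2]
pop() removes 2 → [9, 2, 6, 1, 9]
buf[0] = 0 → [0, 2, 6, 1, 9]
buf[-5] = 3 → [3, 2, 6, 1, 9]
append 4 → [3, 2, 6, 1, 9, 4]
insert 8 at 3 → [3, 2, 6, 8, 1, 9, 4]
append buf[0]+buf[-1] = 3+4 = 7 → [3, 2, 6, 8, 1, 9, 4, 7]
sum = 40

40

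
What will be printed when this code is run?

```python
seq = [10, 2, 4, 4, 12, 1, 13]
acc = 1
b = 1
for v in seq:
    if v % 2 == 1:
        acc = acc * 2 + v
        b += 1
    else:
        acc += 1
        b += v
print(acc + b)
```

74

v=10: not odd, acc = 1+1 = 2; b=11
v=2: not odd, acc = 2+1 = 3; b=13
v=4: not odd, acc = 3+1 = 4; b=17
v=4: not odd, acc = 4+1 = 5; b=21
v=12: not odd, acc = 5+1 = 6; b=33
v=1: odd, acc = 6*2+1 = 13; b=34
v=13: odd, acc = 13*2+13 = 39; b=35
acc+b = 39+35 = 74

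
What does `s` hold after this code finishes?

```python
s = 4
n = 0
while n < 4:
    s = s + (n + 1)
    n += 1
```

n=0: s = 4+1 = 5
n=1: s = 5+2 = 7
n=2: s = 7+3 = 10
n=3: s = 10+4 = 14

14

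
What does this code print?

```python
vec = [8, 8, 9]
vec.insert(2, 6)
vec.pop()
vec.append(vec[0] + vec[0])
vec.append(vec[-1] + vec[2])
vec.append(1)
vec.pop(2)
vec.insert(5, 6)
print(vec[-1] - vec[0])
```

-2

insert 6 at 2 → [8, 8, 6, 9]
pop() removes 9 → [8, 8, 6]
append vec[0]+vec[0] = 8+8 = 16 → [8, 8, 6, 16]
append vec[-1]+vec[2] = 16+6 = 22 → [8, 8, 6, 16, 22]
append 1 → [8, 8, 6, 16, 22, 1]
pop(2) removes 6 → [8, 8, 16, 22, 1]
insert 6 at 5 → [8, 8, 16, 22, 1, 6]
vec[-1]-vec[0] = 6-8 = -2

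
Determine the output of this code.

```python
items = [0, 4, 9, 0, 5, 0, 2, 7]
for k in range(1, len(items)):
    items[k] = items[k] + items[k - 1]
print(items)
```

[0, 4, 13, 13, 18, 18, 20, 27]

k=1: items[1] = 4+0 = 4 → [0, 4, 9, 0, 5, 0, 2, 7]
k=2: items[2] = 9+4 = 13 → [0, 4, 13, 0, 5, 0, 2, 7]
k=3: items[3] = 0+13 = 13 → [0, 4, 13, 13, 5, 0, 2, 7]
k=4: items[4] = 5+13 = 18 → [0, 4, 13, 13, 18, 0, 2, 7]
k=5: items[5] = 0+18 = 18 → [0, 4, 13, 13, 18, 18, 2, 7]
k=6: items[6] = 2+18 = 20 → [0, 4, 13, 13, 18, 18, 20, 7]
k=7: items[7] = 7+20 = 27 → [0, 4, 13, 13, 18, 18, 20, 27]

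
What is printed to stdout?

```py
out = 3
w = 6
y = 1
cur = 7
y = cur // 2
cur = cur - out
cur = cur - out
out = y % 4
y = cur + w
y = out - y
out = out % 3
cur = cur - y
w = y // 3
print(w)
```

y = 7//2 = 3
cur = 7-3 = 4
cur = 4-3 = 1
out = 3%4 = 3
y = 1+6 = 7
y = 3-7 = -4
out = 3%3 = 0
cur = 1-(-4) = 5
w = (-4)//3 = -2

-2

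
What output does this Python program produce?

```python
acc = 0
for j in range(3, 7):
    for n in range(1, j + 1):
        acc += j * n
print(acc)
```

j=3,n=1: acc = 0+3 = 3
j=3,n=2: acc = 3+6 = 9
j=3,n=3: acc = 9+9 = 18
j=4,n=1: acc = 18+4 = 22
j=4,n=2: acc = 22+8 = 30
j=4,n=3: acc = 30+12 = 42
j=4,n=4: acc = 42+16 = 58
j=5,n=1: acc = 58+5 = 63
j=5,n=2: acc = 63+10 = 73
j=5,n=3: acc = 73+15 = 88
j=5,n=4: acc = 88+20 = 108
j=5,n=5: acc = 108+25 = 133
j=6,n=1: acc = 133+6 = 139
j=6,n=2: acc = 139+12 = 151
j=6,n=3: acc = 151+18 = 169
j=6,n=4: acc = 169+24 = 193
j=6,n=5: acc = 193+30 = 223
j=6,n=6: acc = 223+36 = 259

259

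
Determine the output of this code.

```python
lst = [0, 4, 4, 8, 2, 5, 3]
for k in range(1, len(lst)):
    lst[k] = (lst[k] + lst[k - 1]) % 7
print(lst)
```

[0, 4, 1, 2, 4, 2, 5]

k=1: lst[1] = (4+0)%7 = 4 → [0, 4, 4, 8, 2, 5, 3]
k=2: lst[2] = (4+4)%7 = 1 → [0, 4, 1, 8, 2, 5, 3]
k=3: lst[3] = (8+1)%7 = 2 → [0, 4, 1, 2, 2, 5, 3]
k=4: lst[4] = (2+2)%7 = 4 → [0, 4, 1, 2, 4, 5, 3]
k=5: lst[5] = (5+4)%7 = 2 → [0, 4, 1, 2, 4, 2, 3]
k=6: lst[6] = (3+2)%7 = 5 → [0, 4, 1, 2, 4, 2, 5]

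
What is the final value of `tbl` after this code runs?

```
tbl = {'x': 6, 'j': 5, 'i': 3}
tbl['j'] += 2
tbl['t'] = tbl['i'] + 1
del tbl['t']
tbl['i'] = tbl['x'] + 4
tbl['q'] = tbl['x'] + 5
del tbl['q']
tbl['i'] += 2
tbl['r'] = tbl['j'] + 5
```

{'x': 6, 'j': 7, 'i': 12, 'r': 12}

tbl['j'] = 5+2 = 7 → {'x': 6, 'j': 7, 'i': 3}
tbl['t'] = tbl['i']+1 = 4 → {'x': 6, 'j': 7, 'i': 3, 't': 4}
del 't' → {'x': 6, 'j': 7, 'i': 3}
tbl['i'] = tbl['x']+4 = 10 → {'x': 6, 'j': 7, 'i': 10}
tbl['q'] = tbl['x']+5 = 11 → {'x': 6, 'j': 7, 'i': 10, 'q': 11}
del 'q' → {'x': 6, 'j': 7, 'i': 10}
tbl['i'] = 10+2 = 12 → {'x': 6, 'j': 7, 'i': 12}
tbl['r'] = tbl['j']+5 = 12 → {'x': 6, 'j': 7, 'i': 12, 'r': 12}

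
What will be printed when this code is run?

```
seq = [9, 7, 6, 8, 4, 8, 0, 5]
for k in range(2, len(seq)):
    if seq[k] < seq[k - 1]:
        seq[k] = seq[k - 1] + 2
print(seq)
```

k=2: 6<7, seq[2] = 7+2 = 9 → [9, 7, 9, 8, 4, 8, 0, 5]
k=3: 8<9, seq[3] = 9+2 = 11 → [9, 7, 9, 11, 4, 8, 0, 5]
k=4: 4<11, seq[4] = 11+2 = 13 → [9, 7, 9, 11, 13, 8, 0, 5]
k=5: 8<13, seq[5] = 13+2 = 15 → [9, 7, 9, 11, 13, 15, 0, 5]
k=6: 0<15, seq[6] = 15+2 = 17 → [9, 7, 9, 11, 13, 15, 17, 5]
k=7: 5<17, seq[7] = 17+2 = 19 → [9, 7, 9, 11, 13, 15, 17, 19]

[9, 7, 9, 11, 13, 15, 17, 19]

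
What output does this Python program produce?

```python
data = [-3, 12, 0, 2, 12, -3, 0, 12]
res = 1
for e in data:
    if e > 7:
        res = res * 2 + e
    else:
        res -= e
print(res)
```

114

e=-3: not >7, res = 1-(-3) = 4
e=12: >7, res = 4*2+12 = 20
e=0: not >7, res = 20-0 = 20
e=2: not >7, res = 20-2 = 18
e=12: >7, res = 18*2+12 = 48
e=-3: not >7, res = 48-(-3) = 51
e=0: not >7, res = 51-0 = 51
e=12: >7, res = 51*2+12 = 114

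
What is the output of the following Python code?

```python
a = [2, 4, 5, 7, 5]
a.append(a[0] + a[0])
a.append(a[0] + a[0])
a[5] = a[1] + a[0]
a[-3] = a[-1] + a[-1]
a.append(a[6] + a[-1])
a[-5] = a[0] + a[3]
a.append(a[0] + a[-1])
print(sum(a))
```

56

append a[0]+a[0] = 2+2 = 4 → [2, 4, 5, 7, 5, 4]
append a[0]+a[0] = 2+2 = 4 → [2, 4, 5, 7, 5, 4, 4]
a[5] = a[1]+a[0] = 4+2 = 6 → [2, 4, 5, 7, 5, 6, 4]
a[-3] = a[-1]+a[-1] = 4+4 = 8 → [2, 4, 5, 7, 8, 6, 4]
append a[6]+a[-1] = 4+4 = 8 → [2, 4, 5, 7, 8, 6, 4, 8]
a[-5] = a[0]+a[3] = 2+7 = 9 → [2, 4, 5, 9, 8, 6, 4, 8]
append a[0]+a[-1] = 2+8 = 10 → [2, 4, 5, 9, 8, 6, 4, 8, 10]
sum = 56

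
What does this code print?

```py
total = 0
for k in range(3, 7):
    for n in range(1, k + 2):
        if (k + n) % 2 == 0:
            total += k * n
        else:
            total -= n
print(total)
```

110

k=3,n=1: even sum, total = 0+3 = 3
k=3,n=2: odd sum, total = 3-2 = 1
k=3,n=3: even sum, total = 1+9 = 10
k=3,n=4: odd sum, total = 10-4 = 6
k=4,n=1: odd sum, total = 6-1 = 5
k=4,n=2: even sum, total = 5+8 = 13
k=4,n=3: odd sum, total = 13-3 = 10
k=4,n=4: even sum, total = 10+16 = 26
k=4,n=5: odd sum, total = 26-5 = 21
k=5,n=1: even sum, total = 21+5 = 26
k=5,n=2: odd sum, total = 26-2 = 24
k=5,n=3: even sum, total = 24+15 = 39
k=5,n=4: odd sum, total = 39-4 = 35
k=5,n=5: even sum, total = 35+25 = 60
k=5,n=6: odd sum, total = 60-6 = 54
k=6,n=1: odd sum, total = 54-1 = 53
k=6,n=2: even sum, total = 53+12 = 65
k=6,n=3: odd sum, total = 65-3 = 62
k=6,n=4: even sum, total = 62+24 = 86
k=6,n=5: odd sum, total = 86-5 = 81
k=6,n=6: even sum, total = 81+36 = 117
k=6,n=7: odd sum, total = 117-7 = 110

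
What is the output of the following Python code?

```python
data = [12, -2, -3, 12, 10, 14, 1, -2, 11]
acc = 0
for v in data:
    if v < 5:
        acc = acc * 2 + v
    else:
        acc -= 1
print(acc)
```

-57

v=12: not <5, acc = 0-1 = -1
v=-2: <5, acc = (-1)*2+(-2) = -4
v=-3: <5, acc = (-4)*2+(-3) = -11
v=12: not <5, acc = (-11)-1 = -12
v=10: not <5, acc = (-12)-1 = -13
v=14: not <5, acc = (-13)-1 = -14
v=1: <5, acc = (-14)*2+1 = -27
v=-2: <5, acc = (-27)*2+(-2) = -56
v=11: not <5, acc = (-56)-1 = -57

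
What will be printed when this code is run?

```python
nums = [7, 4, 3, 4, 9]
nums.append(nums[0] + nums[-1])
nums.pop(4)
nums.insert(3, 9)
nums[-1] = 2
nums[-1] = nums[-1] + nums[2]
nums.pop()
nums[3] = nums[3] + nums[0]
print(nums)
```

append nums[0]+nums[-1] = 7+9 = 16 → [7, 4, 3, 4, 9, 16]
pop(4) removes 9 → [7, 4, 3, 4, 16]
insert 9 at 3 → [7, 4, 3, 9, 4, 16]
nums[-1] = 2 → [7, 4, 3, 9, 4, 2]
nums[-1] = nums[-1]+nums[2] = 2+3 = 5 → [7, 4, 3, 9, 4, 5]
pop() removes 5 → [7, 4, 3, 9, 4]
nums[3] = nums[3]+nums[0] = 9+7 = 16 → [7, 4, 3, 16, 4]

[7, 4, 3, 16, 4]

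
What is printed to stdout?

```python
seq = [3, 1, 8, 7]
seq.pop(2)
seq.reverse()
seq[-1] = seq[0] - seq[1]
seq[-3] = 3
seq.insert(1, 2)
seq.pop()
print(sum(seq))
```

pop(2) removes 8 → [3, 1, 7]
reverse → [7, 1, 3]
seq[-1] = seq[0]-seq[1] = 7-1 = 6 → [7, 1, 6]
seq[-3] = 3 → [3, 1, 6]
insert 2 at 1 → [3, 2, 1, 6]
pop() removes 6 → [3, 2, 1]
sum = 6

6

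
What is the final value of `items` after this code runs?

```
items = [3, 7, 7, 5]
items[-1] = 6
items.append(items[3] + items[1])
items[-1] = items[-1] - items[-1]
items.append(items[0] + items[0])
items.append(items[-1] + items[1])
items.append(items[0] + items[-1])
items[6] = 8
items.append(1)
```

[3, 7, 7, 6, 0, 6, 8, 16, 1]

items[-1] = 6 → [3, 7, 7, 6]
append items[3]+items[1] = 6+7 = 13 → [3, 7, 7, 6, 13]
items[-1] = items[-1]-items[-1] = 13-13 = 0 → [3, 7, 7, 6, 0]
append items[0]+items[0] = 3+3 = 6 → [3, 7, 7, 6, 0, 6]
append items[-1]+items[1] = 6+7 = 13 → [3, 7, 7, 6, 0, 6, 13]
append items[0]+items[-1] = 3+13 = 16 → [3, 7, 7, 6, 0, 6, 13, 16]
items[6] = 8 → [3, 7, 7, 6, 0, 6, 8, 16]
append 1 → [3, 7, 7, 6, 0, 6, 8, 16, 1]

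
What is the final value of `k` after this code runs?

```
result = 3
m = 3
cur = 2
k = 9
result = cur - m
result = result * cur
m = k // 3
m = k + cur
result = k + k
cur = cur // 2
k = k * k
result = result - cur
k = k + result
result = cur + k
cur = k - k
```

98

result = 2-3 = -1
result = (-1)*2 = -2
m = 9//3 = 3
m = 9+2 = 11
result = 9+9 = 18
cur = 2//2 = 1
k = 9*9 = 81
result = 18-1 = 17
k = 81+17 = 98
result = 1+98 = 99
cur = 98-98 = 0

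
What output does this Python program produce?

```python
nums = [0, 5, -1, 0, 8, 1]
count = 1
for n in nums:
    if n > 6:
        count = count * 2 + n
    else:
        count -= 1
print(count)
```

1

n=0: not >6, count = 1-1 = 0
n=5: not >6, count = 0-1 = -1
n=-1: not >6, count = (-1)-1 = -2
n=0: not >6, count = (-2)-1 = -3
n=8: >6, count = (-3)*2+8 = 2
n=1: not >6, count = 2-1 = 1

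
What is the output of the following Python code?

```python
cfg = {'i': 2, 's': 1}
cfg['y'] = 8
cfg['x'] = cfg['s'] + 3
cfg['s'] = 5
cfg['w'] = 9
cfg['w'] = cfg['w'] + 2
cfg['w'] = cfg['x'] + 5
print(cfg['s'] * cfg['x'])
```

20

cfg['y'] = 8 → {'i': 2, 's': 1, 'y': 8}
cfg['x'] = cfg['s']+3 = 4 → {'i': 2, 's': 1, 'y': 8, 'x': 4}
cfg['s'] = 5 → {'i': 2, 's': 5, 'y': 8, 'x': 4}
cfg['w'] = 9 → {'i': 2, 's': 5, 'y': 8, 'x': 4, 'w': 9}
cfg['w'] = cfg['w']+2 = 11 → {'i': 2, 's': 5, 'y': 8, 'x': 4, 'w': 11}
cfg['w'] = cfg['x']+5 = 9 → {'i': 2, 's': 5, 'y': 8, 'x': 4, 'w': 9}
cfg['s']*cfg['x'] = 5*4 = 20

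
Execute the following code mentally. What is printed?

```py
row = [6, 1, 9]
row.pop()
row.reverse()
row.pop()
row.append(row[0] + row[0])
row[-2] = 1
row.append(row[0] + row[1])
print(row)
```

pop() removes 9 → [6, 1]
reverse → [1, 6]
pop() removes 6 → [1]
append row[0]+row[0] = 1+1 = 2 → [1, 2]
row[-2] = 1 → [1, 2]
append row[0]+row[1] = 1+2 = 3 → [1, 2, 3]

[1, 2, 3]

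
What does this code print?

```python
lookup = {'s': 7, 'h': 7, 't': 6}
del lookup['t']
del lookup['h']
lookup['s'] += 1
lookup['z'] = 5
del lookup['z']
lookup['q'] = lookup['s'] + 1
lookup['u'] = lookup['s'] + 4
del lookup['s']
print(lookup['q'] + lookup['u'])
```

21

del 't' → {'s': 7, 'h': 7}
del 'h' → {'s': 7}
lookup['s'] = 7+1 = 8 → {'s': 8}
lookup['z'] = 5 → {'s': 8, 'z': 5}
del 'z' → {'s': 8}
lookup['q'] = lookup['s']+1 = 9 → {'s': 8, 'q': 9}
lookup['u'] = lookup['s']+4 = 12 → {'s': 8, 'q': 9, 'u': 12}
del 's' → {'q': 9, 'u': 12}
lookup['q']+lookup['u'] = 9+12 = 21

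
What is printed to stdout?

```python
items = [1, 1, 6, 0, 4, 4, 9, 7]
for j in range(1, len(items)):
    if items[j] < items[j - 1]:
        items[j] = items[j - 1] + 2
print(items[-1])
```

j=1: 1>=1, unchanged → [1, 1, 6, 0, 4, 4, 9, 7]
j=2: 6>=1, unchanged → [1, 1, 6, 0, 4, 4, 9, 7]
j=3: 0<6, items[3] = 6+2 = 8 → [1, 1, 6, 8, 4, 4, 9, 7]
j=4: 4<8, items[4] = 8+2 = 10 → [1, 1, 6, 8, 10, 4, 9, 7]
j=5: 4<10, items[5] = 10+2 = 12 → [1, 1, 6, 8, 10, 12, 9, 7]
j=6: 9<12, items[6] = 12+2 = 14 → [1, 1, 6, 8, 10, 12, 14, 7]
j=7: 7<14, items[7] = 14+2 = 16 → [1, 1, 6, 8, 10, 12, 14, 16]

16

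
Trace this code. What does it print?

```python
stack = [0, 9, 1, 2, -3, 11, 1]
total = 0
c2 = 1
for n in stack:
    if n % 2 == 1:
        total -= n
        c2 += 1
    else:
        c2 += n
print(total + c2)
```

n=0: not odd; c2=1
n=9: odd, total = 0-9 = -9; c2=2
n=1: odd, total = (-9)-1 = -10; c2=3
n=2: not odd; c2=5
n=-3: odd, total = (-10)-(-3) = -7; c2=6
n=11: odd, total = (-7)-11 = -18; c2=7
n=1: odd, total = (-18)-1 = -19; c2=8
total+c2 = (-19)+8 = -11

-11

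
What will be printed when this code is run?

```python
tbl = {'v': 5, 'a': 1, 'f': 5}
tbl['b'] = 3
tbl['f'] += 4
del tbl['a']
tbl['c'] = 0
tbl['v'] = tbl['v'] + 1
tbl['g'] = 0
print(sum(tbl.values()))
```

tbl['b'] = 3 → {'v': 5, 'a': 1, 'f': 5, 'b': 3}
tbl['f'] = 5+4 = 9 → {'v': 5, 'a': 1, 'f': 9, 'b': 3}
del 'a' → {'v': 5, 'f': 9, 'b': 3}
tbl['c'] = 0 → {'v': 5, 'f': 9, 'b': 3, 'c': 0}
tbl['v'] = tbl['v']+1 = 6 → {'v': 6, 'f': 9, 'b': 3, 'c': 0}
tbl['g'] = 0 → {'v': 6, 'f': 9, 'b': 3, 'c': 0, 'g': 0}
sum of values = 18

18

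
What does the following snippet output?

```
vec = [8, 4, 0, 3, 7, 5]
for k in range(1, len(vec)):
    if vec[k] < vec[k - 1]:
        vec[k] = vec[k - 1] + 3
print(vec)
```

k=1: 4<8, vec[1] = 8+3 = 11 → [8, 11, 0, 3, 7, 5]
k=2: 0<11, vec[2] = 11+3 = 14 → [8, 11, 14, 3, 7, 5]
k=3: 3<14, vec[3] = 14+3 = 17 → [8, 11, 14, 17, 7, 5]
k=4: 7<17, vec[4] = 17+3 = 20 → [8, 11, 14, 17, 20, 5]
k=5: 5<20, vec[5] = 20+3 = 23 → [8, 11, 14, 17, 20, 23]

[8, 11, 14, 17, 20, 23]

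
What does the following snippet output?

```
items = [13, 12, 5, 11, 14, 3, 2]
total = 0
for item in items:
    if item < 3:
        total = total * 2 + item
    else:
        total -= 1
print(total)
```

item=13: not <3, total = 0-1 = -1
item=12: not <3, total = (-1)-1 = -2
item=5: not <3, total = (-2)-1 = -3
item=11: not <3, total = (-3)-1 = -4
item=14: not <3, total = (-4)-1 = -5
item=3: not <3, total = (-5)-1 = -6
item=2: <3, total = (-6)*2+2 = -10

-10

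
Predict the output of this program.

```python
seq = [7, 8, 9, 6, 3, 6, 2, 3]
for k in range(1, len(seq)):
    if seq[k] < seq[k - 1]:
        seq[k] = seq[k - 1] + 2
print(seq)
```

k=1: 8>=7, unchanged → [7, 8, 9, 6, 3, 6, 2, 3]
k=2: 9>=8, unchanged → [7, 8, 9, 6, 3, 6, 2, 3]
k=3: 6<9, seq[3] = 9+2 = 11 → [7, 8, 9, 11, 3, 6, 2, 3]
k=4: 3<11, seq[4] = 11+2 = 13 → [7, 8, 9, 11, 13, 6, 2, 3]
k=5: 6<13, seq[5] = 13+2 = 15 → [7, 8, 9, 11, 13, 15, 2, 3]
k=6: 2<15, seq[6] = 15+2 = 17 → [7, 8, 9, 11, 13, 15, 17, 3]
k=7: 3<17, seq[7] = 17+2 = 19 → [7, 8, 9, 11, 13, 15, 17, 19]

[7, 8, 9, 11, 13, 15, 17, 19]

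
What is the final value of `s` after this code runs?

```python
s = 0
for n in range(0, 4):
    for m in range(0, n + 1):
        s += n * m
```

25

n=0,m=0: s = 0+0 = 0
n=1,m=0: s = 0+0 = 0
n=1,m=1: s = 0+1 = 1
n=2,m=0: s = 1+0 = 1
n=2,m=1: s = 1+2 = 3
n=2,m=2: s = 3+4 = 7
n=3,m=0: s = 7+0 = 7
n=3,m=1: s = 7+3 = 10
n=3,m=2: s = 10+6 = 16
n=3,m=3: s = 16+9 = 25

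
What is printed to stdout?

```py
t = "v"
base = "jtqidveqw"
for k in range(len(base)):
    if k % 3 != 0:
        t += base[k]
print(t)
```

k=0: skip
k=1: add 't' → 'vt'
k=2: add 'q' → 'vtq'
k=3: skip
k=4: add 'd' → 'vtqd'
k=5: add 'v' → 'vtqdv'
k=6: skip
k=7: add 'q' → 'vtqdvq'
k=8: add 'w' → 'vtqdvqw'

vtqdvqw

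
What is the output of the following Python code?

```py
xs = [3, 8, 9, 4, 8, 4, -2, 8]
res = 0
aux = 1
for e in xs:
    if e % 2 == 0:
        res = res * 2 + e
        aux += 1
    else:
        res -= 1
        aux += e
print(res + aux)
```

e=3: not even, res = 0-1 = -1; aux=4
e=8: even, res = (-1)*2+8 = 6; aux=5
e=9: not even, res = 6-1 = 5; aux=14
e=4: even, res = 5*2+4 = 14; aux=15
e=8: even, res = 14*2+8 = 36; aux=16
e=4: even, res = 36*2+4 = 76; aux=17
e=-2: even, res = 76*2+(-2) = 150; aux=18
e=8: even, res = 150*2+8 = 308; aux=19
res+aux = 308+19 = 327

327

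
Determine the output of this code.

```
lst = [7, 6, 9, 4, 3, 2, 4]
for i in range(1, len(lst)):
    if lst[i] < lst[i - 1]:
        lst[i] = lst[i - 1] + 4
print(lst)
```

[7, 11, 15, 19, 23, 27, 31]

i=1: 6<7, lst[1] = 7+4 = 11 → [7, 11, 9, 4, 3, 2, 4]
i=2: 9<11, lst[2] = 11+4 = 15 → [7, 11, 15, 4, 3, 2, 4]
i=3: 4<15, lst[3] = 15+4 = 19 → [7, 11, 15, 19, 3, 2, 4]
i=4: 3<19, lst[4] = 19+4 = 23 → [7, 11, 15, 19, 23, 2, 4]
i=5: 2<23, lst[5] = 23+4 = 27 → [7, 11, 15, 19, 23, 27, 4]
i=6: 4<27, lst[6] = 27+4 = 31 → [7, 11, 15, 19, 23, 27, 31]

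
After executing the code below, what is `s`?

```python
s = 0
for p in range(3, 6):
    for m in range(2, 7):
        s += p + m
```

p=3,m=2: s = 0+5 = 5
p=3,m=3: s = 5+6 = 11
p=3,m=4: s = 11+7 = 18
p=3,m=5: s = 18+8 = 26
p=3,m=6: s = 26+9 = 35
p=4,m=2: s = 35+6 = 41
p=4,m=3: s = 41+7 = 48
p=4,m=4: s = 48+8 = 56
p=4,m=5: s = 56+9 = 65
p=4,m=6: s = 65+10 = 75
p=5,m=2: s = 75+7 = 82
p=5,m=3: s = 82+8 = 90
p=5,m=4: s = 90+9 = 99
p=5,m=5: s = 99+10 = 109
p=5,m=6: s = 109+11 = 120

120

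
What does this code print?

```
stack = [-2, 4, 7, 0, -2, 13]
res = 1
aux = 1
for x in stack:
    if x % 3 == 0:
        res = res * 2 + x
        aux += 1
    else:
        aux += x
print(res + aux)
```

x=-2: not %3==0; aux=-1
x=4: not %3==0; aux=3
x=7: not %3==0; aux=10
x=0: %3==0, res = 1*2+0 = 2; aux=11
x=-2: not %3==0; aux=9
x=13: not %3==0; aux=22
res+aux = 2+22 = 24

24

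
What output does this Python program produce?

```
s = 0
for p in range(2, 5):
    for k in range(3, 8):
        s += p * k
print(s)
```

p=2,k=3: s = 0+6 = 6
p=2,k=4: s = 6+8 = 14
p=2,k=5: s = 14+10 = 24
p=2,k=6: s = 24+12 = 36
p=2,k=7: s = 36+14 = 50
p=3,k=3: s = 50+9 = 59
p=3,k=4: s = 59+12 = 71
p=3,k=5: s = 71+15 = 86
p=3,k=6: s = 86+18 = 104
p=3,k=7: s = 104+21 = 125
p=4,k=3: s = 125+12 = 137
p=4,k=4: s = 137+16 = 153
p=4,k=5: s = 153+20 = 173
p=4,k=6: s = 173+24 = 197
p=4,k=7: s = 197+28 = 225

225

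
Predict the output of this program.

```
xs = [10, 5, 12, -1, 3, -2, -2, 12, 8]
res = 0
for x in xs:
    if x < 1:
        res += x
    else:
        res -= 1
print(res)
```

-11

x=10: not <1, res = 0-1 = -1
x=5: not <1, res = (-1)-1 = -2
x=12: not <1, res = (-2)-1 = -3
x=-1: <1, res = (-3)+(-1) = -4
x=3: not <1, res = (-4)-1 = -5
x=-2: <1, res = (-5)+(-2) = -7
x=-2: <1, res = (-7)+(-2) = -9
x=12: not <1, res = (-9)-1 = -10
x=8: not <1, res = (-10)-1 = -11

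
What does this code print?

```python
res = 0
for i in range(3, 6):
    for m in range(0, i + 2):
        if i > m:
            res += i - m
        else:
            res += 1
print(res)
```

i=3,m=0: 3>0, res = 0+3 = 3
i=3,m=1: 3>1, res = 3+2 = 5
i=3,m=2: 3>2, res = 5+1 = 6
i=3,m=3: not 3>3, res = 6+1 = 7
i=3,m=4: not 3>4, res = 7+1 = 8
i=4,m=0: 4>0, res = 8+4 = 12
i=4,m=1: 4>1, res = 12+3 = 15
i=4,m=2: 4>2, res = 15+2 = 17
i=4,m=3: 4>3, res = 17+1 = 18
i=4,m=4: not 4>4, res = 18+1 = 19
i=4,m=5: not 4>5, res = 19+1 = 20
i=5,m=0: 5>0, res = 20+5 = 25
i=5,m=1: 5>1, res = 25+4 = 29
i=5,m=2: 5>2, res = 29+3 = 32
i=5,m=3: 5>3, res = 32+2 = 34
i=5,m=4: 5>4, res = 34+1 = 35
i=5,m=5: not 5>5, res = 35+1 = 36
i=5,m=6: not 5>6, res = 36+1 = 37

37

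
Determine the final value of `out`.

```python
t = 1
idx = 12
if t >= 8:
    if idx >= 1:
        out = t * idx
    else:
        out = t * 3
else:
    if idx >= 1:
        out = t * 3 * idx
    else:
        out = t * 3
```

36

t=1, idx=12
t >= 8 is False; idx >= 1 is True
→ out = t * 3 * idx = 36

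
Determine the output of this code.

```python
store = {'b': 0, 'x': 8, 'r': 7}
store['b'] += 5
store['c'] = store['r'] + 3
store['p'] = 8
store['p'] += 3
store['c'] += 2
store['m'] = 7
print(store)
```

store['b'] = 0+5 = 5 → {'b': 5, 'x': 8, 'r': 7}
store['c'] = store['r']+3 = 10 → {'b': 5, 'x': 8, 'r': 7, 'c': 10}
store['p'] = 8 → {'b': 5, 'x': 8, 'r': 7, 'c': 10, 'p': 8}
store['p'] = 8+3 = 11 → {'b': 5, 'x': 8, 'r': 7, 'c': 10, 'p': 11}
store['c'] = 10+2 = 12 → {'b': 5, 'x': 8, 'r': 7, 'c': 12, 'p': 11}
store['m'] = 7 → {'b': 5, 'x': 8, 'r': 7, 'c': 12, 'p': 11, 'm': 7}

{'b': 5, 'x': 8, 'r': 7, 'c': 12, 'p': 11, 'm': 7}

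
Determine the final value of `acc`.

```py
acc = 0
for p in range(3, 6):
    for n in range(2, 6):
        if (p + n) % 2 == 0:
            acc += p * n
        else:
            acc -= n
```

p=3,n=2: odd sum, acc = 0-2 = -2
p=3,n=3: even sum, acc = (-2)+9 = 7
p=3,n=4: odd sum, acc = 7-4 = 3
p=3,n=5: even sum, acc = 3+15 = 18
p=4,n=2: even sum, acc = 18+8 = 26
p=4,n=3: odd sum, acc = 26-3 = 23
p=4,n=4: even sum, acc = 23+16 = 39
p=4,n=5: odd sum, acc = 39-5 = 34
p=5,n=2: odd sum, acc = 34-2 = 32
p=5,n=3: even sum, acc = 32+15 = 47
p=5,n=4: odd sum, acc = 47-4 = 43
p=5,n=5: even sum, acc = 43+25 = 68

68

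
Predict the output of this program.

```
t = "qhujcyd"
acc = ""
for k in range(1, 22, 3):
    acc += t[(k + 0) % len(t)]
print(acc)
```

k=1: add t[1]='h' → 'h'
k=4: add t[4]='c' → 'hc'
k=7: add t[0]='q' → 'hcq'
k=10: add t[3]='j' → 'hcqj'
k=13: add t[6]='d' → 'hcqjd'
k=16: add t[2]='u' → 'hcqjdu'
k=19: add t[5]='y' → 'hcqjduy'

hcqjduy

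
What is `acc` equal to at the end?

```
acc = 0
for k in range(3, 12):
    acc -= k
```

-63

k=3: acc = 0-3 = -3
k=4: acc = (-3)-4 = -7
k=5: acc = (-7)-5 = -12
k=6: acc = (-12)-6 = -18
k=7: acc = (-18)-7 = -25
k=8: acc = (-25)-8 = -33
k=9: acc = (-33)-9 = -42
k=10: acc = (-42)-10 = -52
k=11: acc = (-52)-11 = -63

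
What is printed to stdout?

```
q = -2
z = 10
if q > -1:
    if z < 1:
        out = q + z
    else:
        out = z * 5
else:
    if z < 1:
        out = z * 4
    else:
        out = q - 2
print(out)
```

-4

q=-2, z=10
q > -1 is False; z < 1 is False
→ out = q - 2 = -4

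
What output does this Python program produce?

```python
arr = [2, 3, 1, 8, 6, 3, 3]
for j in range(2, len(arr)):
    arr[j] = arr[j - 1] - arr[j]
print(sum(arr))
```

j=2: arr[2] = 3-1 = 2 → [2, 3, 2, 8, 6, 3, 3]
j=3: arr[3] = 2-8 = -6 → [2, 3, 2, -6, 6, 3, 3]
j=4: arr[4] = (-6)-6 = -12 → [2, 3, 2, -6, -12, 3, 3]
j=5: arr[5] = (-12)-3 = -15 → [2, 3, 2, -6, -12, -15, 3]
j=6: arr[6] = (-15)-3 = -18 → [2, 3, 2, -6, -12, -15, -18]
sum = -44

-44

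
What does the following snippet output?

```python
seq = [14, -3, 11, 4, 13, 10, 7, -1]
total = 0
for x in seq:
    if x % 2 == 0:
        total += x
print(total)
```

28

x=14: even, total = 0+14 = 14
x=-3: not even
x=11: not even
x=4: even, total = 14+4 = 18
x=13: not even
x=10: even, total = 18+10 = 28
x=7: not even
x=-1: not even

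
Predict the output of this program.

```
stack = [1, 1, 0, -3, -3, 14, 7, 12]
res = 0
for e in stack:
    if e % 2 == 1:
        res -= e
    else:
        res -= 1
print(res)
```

e=1: odd, res = 0-1 = -1
e=1: odd, res = (-1)-1 = -2
e=0: not odd, res = (-2)-1 = -3
e=-3: odd, res = (-3)-(-3) = 0
e=-3: odd, res = 0-(-3) = 3
e=14: not odd, res = 3-1 = 2
e=7: odd, res = 2-7 = -5
e=12: not odd, res = (-5)-1 = -6

-6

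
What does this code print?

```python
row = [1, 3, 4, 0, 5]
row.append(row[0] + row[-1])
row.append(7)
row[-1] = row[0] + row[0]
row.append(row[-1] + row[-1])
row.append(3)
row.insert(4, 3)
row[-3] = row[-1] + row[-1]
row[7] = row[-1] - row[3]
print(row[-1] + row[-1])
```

6

append row[0]+row[-1] = 1+5 = 6 → [1, 3, 4, 0, 5, 6]
append 7 → [1, 3, 4, 0, 5, 6, 7]
row[-1] = row[0]+row[0] = 1+1 = 2 → [1, 3, 4, 0, 5, 6, 2]
append row[-1]+row[-1] = 2+2 = 4 → [1, 3, 4, 0, 5, 6, 2, 4]
append 3 → [1, 3, 4, 0, 5, 6, 2, 4, 3]
insert 3 at 4 → [1, 3, 4, 0, 3, 5, 6, 2, 4, 3]
row[-3] = row[-1]+row[-1] = 3+3 = 6 → [1, 3, 4, 0, 3, 5, 6, 6, 4, 3]
row[7] = row[-1]-row[3] = 3-0 = 3 → [1, 3, 4, 0, 3, 5, 6, 3, 4, 3]
row[-1]+row[-1] = 3+3 = 6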